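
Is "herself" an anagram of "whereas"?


Word 1: "whereas" → sorted: aeehrsw
Word 2: "herself" → sorted: eefhlrs
Same letters? aeehrsw != eefhlrs
Anagram = No


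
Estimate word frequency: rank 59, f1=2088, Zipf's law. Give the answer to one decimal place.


Zipf's law: f(r) = f(1) / r
f(1) = 2088
f(59) = 2088 / 59
= 35.4 occurrences


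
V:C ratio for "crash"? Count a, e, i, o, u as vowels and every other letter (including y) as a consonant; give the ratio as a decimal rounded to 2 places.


Word: "crash"
Vowels (a,e,i,o,u): 1
Consonants: 4
Ratio = 1/4
= 0.25


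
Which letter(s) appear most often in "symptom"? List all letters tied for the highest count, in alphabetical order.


Word: "symptom"
Letter counts:
  'm': 2
  'o': 1
  'p': 1
  's': 1
  't': 1
  'y': 1
Maximum count = 2
Most frequent = 'm' (2 times each)


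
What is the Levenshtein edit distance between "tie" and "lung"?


Word 1: "tie" (length 3)
Word 2: "lung" (length 4)
One optimal edit sequence (insert/delete/substitute each cost 1):
  1. insert 'l'  (+1)
  2. substitute 't' -> 'u'  (+1)
  3. substitute 'i' -> 'n'  (+1)
  4. substitute 'e' -> 'g'  (+1)
Total edit operations: 4
Edit distance = 4


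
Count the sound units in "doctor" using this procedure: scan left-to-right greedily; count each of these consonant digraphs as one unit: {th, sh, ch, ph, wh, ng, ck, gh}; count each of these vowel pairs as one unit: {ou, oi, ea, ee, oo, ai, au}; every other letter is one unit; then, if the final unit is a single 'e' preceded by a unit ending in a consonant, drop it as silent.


Word: "doctor" (6 letters)
Left-to-right scan:
  (1) 'd' (letter)
  (2) 'o' (letter)
  (3) 'c' (letter)
  (4) 't' (letter)
  (5) 'o' (letter)
  (6) 'r' (letter)
Units from scan: 6
Sound units = 6 units


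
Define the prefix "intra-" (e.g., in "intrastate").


Prefix: intra-
Example: intrastate (intra- + state)
Meaning = within


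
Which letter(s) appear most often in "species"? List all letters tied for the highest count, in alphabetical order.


Word: "species"
Letter counts:
  'c': 1
  'e': 2
  'i': 1
  'p': 1
  's': 2
Maximum count = 2
Most frequent = 'e', 's' (2 times each)


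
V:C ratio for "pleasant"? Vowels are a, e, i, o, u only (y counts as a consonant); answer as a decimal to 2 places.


Word: "pleasant"
Vowels (a,e,i,o,u): 3
Consonants: 5
Ratio = 3/5
= 0.60


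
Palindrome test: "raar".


Word: "raar"
Reversed: "raar"
Forward == Backward? raar == raar
Palindrome = Yes


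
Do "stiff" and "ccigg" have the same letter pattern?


Pattern of "stiff": [0, 1, 2, 3, 3]
Pattern of "ccigg": [0, 0, 1, 2, 2]
Patterns do not match
Same pattern = No


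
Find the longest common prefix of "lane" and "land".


Word 1: "lane"
Word 2: "land"
Comparing from start:
  Pos 0: 'l' == 'l'
  Pos 1: 'a' == 'a'
  Pos 2: 'n' == 'n'
  Pos 3: 'e' != 'd' (stop)
LCP = "lan" (length 3)


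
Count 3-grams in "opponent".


Word: "opponent" (length 8)
Number of 3-grams = length - 3 + 1 = 8 - 3 + 1
= 6


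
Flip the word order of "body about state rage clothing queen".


Original: "body about state rage clothing queen"
Words (1..n): body | about | state | rage | clothing | queen
Reversed (n..1): queen | clothing | rage | state | about | body
Result = "queen clothing rage state about body"


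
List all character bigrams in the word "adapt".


Word: "adapt" (length 5)
Number of bigrams = 5 - 2 + 1 = 4
  Position 0: "ad"
  Position 1: "da"
  Position 2: "ap"
  Position 3: "pt"
Bigrams = "ad", "da", "ap", "pt"


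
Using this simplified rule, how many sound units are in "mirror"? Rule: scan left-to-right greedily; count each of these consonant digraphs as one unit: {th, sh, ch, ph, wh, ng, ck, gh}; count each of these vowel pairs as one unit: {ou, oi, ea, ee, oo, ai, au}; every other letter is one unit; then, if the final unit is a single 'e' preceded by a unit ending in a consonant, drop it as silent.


Word: "mirror" (6 letters)
Left-to-right scan:
  [1] 'm' (letter)
  [2] 'i' (letter)
  [3] 'r' (letter)
  [4] 'r' (letter)
  [5] 'o' (letter)
  [6] 'r' (letter)
Units from scan: 6
Sound units = 6 units


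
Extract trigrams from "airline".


Word: "airline" (length 7)
Number of trigrams = 7 - 3 + 1 = 5
  Position 0: "air"
  Position 1: "irl"
  Position 2: "rli"
  Position 3: "lin"
  Position 4: "ine"
Trigrams = "air", "irl", "rli", "lin", "ine"


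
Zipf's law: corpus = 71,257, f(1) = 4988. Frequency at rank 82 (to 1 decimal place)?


Zipf's law: f(r) = f(1) / r
f(1) = 4988
f(82) = 4988 / 82
= 60.8 occurrences


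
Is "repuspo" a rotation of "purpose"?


Word: "purpose", Candidate: "repuspo"
Method: check if candidate is substring of word+word
"purposepurpose" contains "repuspo"? No
Is rotation = No


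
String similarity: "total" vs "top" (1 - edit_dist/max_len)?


Word 1: "total" (length 5)
Word 2: "top" (length 3)
One optimal edit sequence:
  1. keep 't'
  2. keep 'o'
  3. delete 't'  (+1)
  4. delete 'a'  (+1)
  5. substitute 'l' -> 'p'  (+1)
Edit distance = 3
Max length = max(5, 3) = 5
Similarity = 1 - 3/5
= 0.4000


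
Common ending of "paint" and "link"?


Word 1: "paint"
Word 2: "link"
Comparing from end:
  Pos -1: 't' != 'k' (stop)
LCS = "" (length 0)


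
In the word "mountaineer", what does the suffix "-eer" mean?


Suffix: -eer
Example: mountaineer (mountain + -eer)
Meaning = one who is concerned with


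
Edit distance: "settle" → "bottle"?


Word 1: "settle" (length 6)
Word 2: "bottle" (length 6)
One optimal edit sequence (insert/delete/substitute each cost 1):
  1. substitute 's' -> 'b'  (+1)
  2. substitute 'e' -> 'o'  (+1)
  3. keep 't'
  4. keep 't'
  5. keep 'l'
  6. keep 'e'
Total edit operations: 2
Edit distance = 2


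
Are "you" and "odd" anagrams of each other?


Word 1: "you" → sorted: ouy
Word 2: "odd" → sorted: ddo
Same letters? ouy != ddo
Anagram = No


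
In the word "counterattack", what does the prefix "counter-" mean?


Prefix: counter-
As in: counterattack -> counter- + attack
Meaning = against / opposite


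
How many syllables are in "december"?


Word: "december"
Syllable breakdown: de-cem-ber
Counting: 3 parts
= 3 syllables


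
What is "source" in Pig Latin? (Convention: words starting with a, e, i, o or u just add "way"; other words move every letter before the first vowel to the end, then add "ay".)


Word: "source"
Starts with consonant(s) → move to end, add 'ay'
Consonant cluster: "s"
Pig Latin = "ourcesay"


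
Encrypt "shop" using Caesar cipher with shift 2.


Word: "shop"
Shift: 2
Each letter → (letter + shift) mod 26:
  's' (18) + 2 = 20 → 'u'
  'h' (7) + 2 = 9 → 'j'
  'o' (14) + 2 = 16 → 'q'
  'p' (15) + 2 = 17 → 'r'
Result = "ujqr"


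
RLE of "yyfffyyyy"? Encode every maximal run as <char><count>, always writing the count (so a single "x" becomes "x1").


String: "yyfffyyyy"
Scanning for consecutive runs:
  'y' x 2
  'f' x 3
  'y' x 4
RLE = "y2f3y4"


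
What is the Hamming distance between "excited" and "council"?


Comparing character by character (same length = 7):
  Pos 0: 'e' vs 'c' !=
  Pos 1: 'x' vs 'o' !=
  Pos 2: 'c' vs 'u' !=
  Pos 3: 'i' vs 'n' !=
  Pos 4: 't' vs 'c' !=
  Pos 5: 'e' vs 'i' !=
  Pos 6: 'd' vs 'l' !=
Hamming distance = 7


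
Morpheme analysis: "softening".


Word: "softening"
Morphemes: soft + -en + -ing
Each morpheme carries meaning
= 3 morphemes


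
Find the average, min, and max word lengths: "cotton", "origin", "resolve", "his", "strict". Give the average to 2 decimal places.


Lengths: "cotton"=6, "origin"=6, "resolve"=7, "his"=3, "strict"=6
Sum = 28, Count = 5
Average = 28/5 = 5.60
= avg=5.60, min=3, max=7


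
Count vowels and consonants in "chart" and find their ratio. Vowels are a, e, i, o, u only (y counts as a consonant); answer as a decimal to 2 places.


Word: "chart"
Vowels (a,e,i,o,u): 1
Consonants: 4
Ratio = 1/4
= 0.25


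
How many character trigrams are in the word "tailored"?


Word: "tailored" (length 8)
Number of 3-grams = length - 3 + 1 = 8 - 3 + 1
= 6


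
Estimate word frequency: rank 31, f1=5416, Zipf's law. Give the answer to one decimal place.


Zipf's law: f(r) = f(1) / r
f(1) = 5416
f(31) = 5416 / 31
= 174.7 occurrences


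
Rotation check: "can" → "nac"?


Word: "can", Candidate: "nac"
Method: check if candidate is substring of word+word
"cancan" contains "nac"? No
Is rotation = No


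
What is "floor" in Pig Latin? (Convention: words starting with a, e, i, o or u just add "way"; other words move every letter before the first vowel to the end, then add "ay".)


Word: "floor"
Starts with consonant(s) → move to end, add 'ay'
Consonant cluster: "fl"
Pig Latin = "oorflay"


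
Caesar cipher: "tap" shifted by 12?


Word: "tap"
Shift: 12
Each letter → (letter + shift) mod 26:
  't' (19) + 12 = 5 → 'f'
  'a' (0) + 12 = 12 → 'm'
  'p' (15) + 12 = 1 → 'b'
Result = "fmb"


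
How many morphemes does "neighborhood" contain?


Word: "neighborhood"
Morphemes: neighbor + -hood
Each morpheme carries meaning
= 2 morphemes


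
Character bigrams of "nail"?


Word: "nail" (length 4)
Number of bigrams = 4 - 2 + 1 = 3
  Position 0: "na"
  Position 1: "ai"
  Position 2: "il"
Bigrams = "na", "ai", "il"


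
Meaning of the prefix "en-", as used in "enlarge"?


Prefix: en-
As in: enlarge -> en- + large
Meaning = cause to / put into


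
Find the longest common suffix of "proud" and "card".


Word 1: "proud"
Word 2: "card"
Comparing from end:
  Pos -1: 'd' == 'd'
  Pos -2: 'u' != 'r' (stop)
LCS = "d" (length 1)


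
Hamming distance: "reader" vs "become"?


Comparing character by character (same length = 6):
  Pos 0: 'r' vs 'b' !=
  Pos 1: 'e' vs 'e' =
  Pos 2: 'a' vs 'c' !=
  Pos 3: 'd' vs 'o' !=
  Pos 4: 'e' vs 'm' !=
  Pos 5: 'r' vs 'e' !=
Hamming distance = 5


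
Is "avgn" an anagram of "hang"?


Word 1: "hang" → sorted: aghn
Word 2: "avgn" → sorted: agnv
Same letters? aghn != agnv
Anagram = No


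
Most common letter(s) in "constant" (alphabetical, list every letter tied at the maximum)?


Word: "constant"
Letter counts:
  'a': 1
  'c': 1
  'n': 2
  'o': 1
  's': 1
  't': 2
Maximum count = 2
Most frequent = 'n', 't' (2 times each)


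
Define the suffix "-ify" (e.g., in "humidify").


Suffix: -ify
Example: humidify = humid + -ify
Meaning = to make


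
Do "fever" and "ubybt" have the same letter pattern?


Pattern of "fever": [0, 1, 2, 1, 3]
Pattern of "ubybt": [0, 1, 2, 1, 3]
Patterns match
Same pattern = Yes


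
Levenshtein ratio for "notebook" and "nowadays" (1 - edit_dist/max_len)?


Word 1: "notebook" (length 8)
Word 2: "nowadays" (length 8)
One optimal edit sequence:
  1. keep 'n'
  2. keep 'o'
  3. substitute 't' -> 'w'  (+1)
  4. substitute 'e' -> 'a'  (+1)
  5. substitute 'b' -> 'd'  (+1)
  6. substitute 'o' -> 'a'  (+1)
  7. substitute 'o' -> 'y'  (+1)
  8. substitute 'k' -> 's'  (+1)
Edit distance = 6
Max length = max(8, 8) = 8
Similarity = 1 - 6/8
= 0.2500


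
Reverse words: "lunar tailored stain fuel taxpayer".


Original: "lunar tailored stain fuel taxpayer"
Words (1..n): lunar | tailored | stain | fuel | taxpayer
Reversed (n..1): taxpayer | fuel | stain | tailored | lunar
Result = "taxpayer fuel stain tailored lunar"


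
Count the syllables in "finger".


Word: "finger"
Syllable breakdown: fin-ger
Counting: 2 parts
= 2 syllables


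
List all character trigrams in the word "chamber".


Word: "chamber" (length 7)
Number of trigrams = 7 - 3 + 1 = 5
  Position 0: "cha"
  Position 1: "ham"
  Position 2: "amb"
  Position 3: "mbe"
  Position 4: "ber"
Trigrams = "cha", "ham", "amb", "mbe", "ber"


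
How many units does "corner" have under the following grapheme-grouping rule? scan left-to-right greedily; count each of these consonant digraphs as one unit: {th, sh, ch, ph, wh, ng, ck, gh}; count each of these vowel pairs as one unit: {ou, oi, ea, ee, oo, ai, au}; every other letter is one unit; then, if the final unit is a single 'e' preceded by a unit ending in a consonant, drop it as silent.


Word: "corner" (6 letters)
Left-to-right scan:
  1. 'c' (letter)
  2. 'o' (letter)
  3. 'r' (letter)
  4. 'n' (letter)
  5. 'e' (letter)
  6. 'r' (letter)
Units from scan: 6
Sound units = 6 units


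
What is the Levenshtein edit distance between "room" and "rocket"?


Word 1: "room" (length 4)
Word 2: "rocket" (length 6)
One optimal edit sequence (insert/delete/substitute each cost 1):
  1. keep 'r'
  2. keep 'o'
  3. insert 'c'  (+1)
  4. insert 'k'  (+1)
  5. substitute 'o' -> 'e'  (+1)
  6. substitute 'm' -> 't'  (+1)
Total edit operations: 4
Edit distance = 4


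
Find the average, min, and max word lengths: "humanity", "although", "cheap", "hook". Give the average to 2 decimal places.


Lengths: "humanity"=8, "although"=8, "cheap"=5, "hook"=4
Sum = 25, Count = 4
Average = 25/4 = 6.25
= avg=6.25, min=4, max=8


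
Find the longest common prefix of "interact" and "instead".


Word 1: "interact"
Word 2: "instead"
Comparing from start:
  Pos 0: 'i' == 'i'
  Pos 1: 'n' == 'n'
  Pos 2: 't' != 's' (stop)
LCP = "in" (length 2)


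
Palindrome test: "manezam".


Word: "manezam"
Reversed: "mazenam"
Forward == Backward? manezam != mazenam
Palindrome = No


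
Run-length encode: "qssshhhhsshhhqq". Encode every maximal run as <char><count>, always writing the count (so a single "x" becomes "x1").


String: "qssshhhhsshhhqq"
Scanning for consecutive runs:
  'q' x 1
  's' x 3
  'h' x 4
  's' x 2
  'h' x 3
  'q' x 2
RLE = "q1s3h4s2h3q2"


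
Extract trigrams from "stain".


Word: "stain" (length 5)
Number of trigrams = 5 - 3 + 1 = 3
  Position 0: "sta"
  Position 1: "tai"
  Position 2: "ain"
Trigrams = "sta", "tai", "ain"


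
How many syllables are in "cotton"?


Word: "cotton"
Syllable breakdown: cot | ton
Counting: 2 parts
= 2 syllables


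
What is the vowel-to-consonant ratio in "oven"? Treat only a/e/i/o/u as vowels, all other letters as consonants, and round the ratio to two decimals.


Word: "oven"
Vowels (a,e,i,o,u): 2
Consonants: 2
Ratio = 2/2
= 1.00


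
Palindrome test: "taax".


Word: "taax"
Reversed: "xaat"
Forward == Backward? taax != xaat
Palindrome = No


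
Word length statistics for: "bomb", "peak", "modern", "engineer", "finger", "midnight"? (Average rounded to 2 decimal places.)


Lengths: "bomb"=4, "peak"=4, "modern"=6, "engineer"=8, "finger"=6, "midnight"=8
Sum = 36, Count = 6
Average = 36/6 = 6.00
= avg=6.00, min=4, max=8


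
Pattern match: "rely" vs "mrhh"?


Pattern of "rely": [0, 1, 2, 3]
Pattern of "mrhh": [0, 1, 2, 2]
Patterns do not match
Same pattern = No


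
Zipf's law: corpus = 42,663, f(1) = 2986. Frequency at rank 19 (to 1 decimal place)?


Zipf's law: f(r) = f(1) / r
f(1) = 2986
f(19) = 2986 / 19
= 157.2 occurrences


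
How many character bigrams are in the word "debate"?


Word: "debate" (length 6)
Number of 2-grams = length - 2 + 1 = 6 - 2 + 1
= 5


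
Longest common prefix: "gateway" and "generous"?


Word 1: "gateway"
Word 2: "generous"
Comparing from start:
  Pos 0: 'g' == 'g'
  Pos 1: 'a' != 'e' (stop)
LCP = "g" (length 1)


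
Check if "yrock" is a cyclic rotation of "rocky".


Word: "rocky", Candidate: "yrock"
Method: check if candidate is substring of word+word
"rockyrocky" contains "yrock"? Yes
Is rotation = Yes


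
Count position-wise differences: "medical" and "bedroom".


Comparing character by character (same length = 7):
  Pos 0: 'm' vs 'b' !=
  Pos 1: 'e' vs 'e' =
  Pos 2: 'd' vs 'd' =
  Pos 3: 'i' vs 'r' !=
  Pos 4: 'c' vs 'o' !=
  Pos 5: 'a' vs 'o' !=
  Pos 6: 'l' vs 'm' !=
Hamming distance = 5


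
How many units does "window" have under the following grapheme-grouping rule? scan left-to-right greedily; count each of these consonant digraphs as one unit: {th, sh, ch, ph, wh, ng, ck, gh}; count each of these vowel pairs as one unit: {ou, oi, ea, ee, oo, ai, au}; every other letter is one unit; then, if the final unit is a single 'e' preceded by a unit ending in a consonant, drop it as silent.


Word: "window" (6 letters)
Left-to-right scan:
  1. 'w' (letter)
  2. 'i' (letter)
  3. 'n' (letter)
  4. 'd' (letter)
  5. 'o' (letter)
  6. 'w' (letter)
Units from scan: 6
Sound units = 6 units


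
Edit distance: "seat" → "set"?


Word 1: "seat" (length 4)
Word 2: "set" (length 3)
One optimal edit sequence (insert/delete/substitute each cost 1):
  1. keep 's'
  2. keep 'e'
  3. delete 'a'  (+1)
  4. keep 't'
Total edit operations: 1
Edit distance = 1


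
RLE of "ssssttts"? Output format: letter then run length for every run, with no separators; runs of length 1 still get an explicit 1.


String: "ssssttts"
Scanning for consecutive runs:
  's' x 4
  't' x 3
  's' x 1
RLE = "s4t3s1"


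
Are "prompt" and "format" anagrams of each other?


Word 1: "prompt" → sorted: mopprt
Word 2: "format" → sorted: afmort
Same letters? mopprt != afmort
Anagram = No


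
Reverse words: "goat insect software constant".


Original: "goat insect software constant"
Words (1..n): goat | insect | software | constant
Reversed (n..1): constant | software | insect | goat
Result = "constant software insect goat"


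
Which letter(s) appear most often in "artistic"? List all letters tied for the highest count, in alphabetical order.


Word: "artistic"
Letter counts:
  'a': 1
  'c': 1
  'i': 2
  'r': 1
  's': 1
  't': 2
Maximum count = 2
Most frequent = 'i', 't' (2 times each)


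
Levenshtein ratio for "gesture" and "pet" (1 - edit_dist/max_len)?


Word 1: "gesture" (length 7)
Word 2: "pet" (length 3)
One optimal edit sequence:
  1. substitute 'g' -> 'p'  (+1)
  2. keep 'e'
  3. delete 's'  (+1)
  4. keep 't'
  5. delete 'u'  (+1)
  6. delete 'r'  (+1)
  7. delete 'e'  (+1)
Edit distance = 5
Max length = max(7, 3) = 7
Similarity = 1 - 5/7
= 0.2857


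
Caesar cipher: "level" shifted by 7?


Word: "level"
Shift: 7
Each letter → (letter + shift) mod 26:
  'l' (11) + 7 = 18 → 's'
  'e' (4) + 7 = 11 → 'l'
  'v' (21) + 7 = 2 → 'c'
  'e' (4) + 7 = 11 → 'l'
  'l' (11) + 7 = 18 → 's'
Result = "slcls"


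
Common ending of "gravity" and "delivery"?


Word 1: "gravity"
Word 2: "delivery"
Comparing from end:
  Pos -1: 'y' == 'y'
  Pos -2: 't' != 'r' (stop)
LCS = "y" (length 1)


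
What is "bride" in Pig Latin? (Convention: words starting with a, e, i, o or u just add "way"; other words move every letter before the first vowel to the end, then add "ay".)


Word: "bride"
Starts with consonant(s) → move to end, add 'ay'
Consonant cluster: "br"
Pig Latin = "idebray"


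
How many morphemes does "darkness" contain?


Word: "darkness"
Morphemes: dark / -ness
Each morpheme carries meaning
= 2 morphemes


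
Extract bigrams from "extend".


Word: "extend" (length 6)
Number of bigrams = 6 - 2 + 1 = 5
  Position 0: "ex"
  Position 1: "xt"
  Position 2: "te"
  Position 3: "en"
  Position 4: "nd"
Bigrams = "ex", "xt", "te", "en", "nd"


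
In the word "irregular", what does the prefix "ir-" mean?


Prefix: ir-
Example: irregular (ir- + regular)
Meaning = not


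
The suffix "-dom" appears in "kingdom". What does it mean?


Suffix: -dom
Example: kingdom = king + -dom
Meaning = state / realm


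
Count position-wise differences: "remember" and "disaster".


Comparing character by character (same length = 8):
  Pos 0: 'r' vs 'd' !=
  Pos 1: 'e' vs 'i' !=
  Pos 2: 'm' vs 's' !=
  Pos 3: 'e' vs 'a' !=
  Pos 4: 'm' vs 's' !=
  Pos 5: 'b' vs 't' !=
  Pos 6: 'e' vs 'e' =
  Pos 7: 'r' vs 'r' =
Hamming distance = 6


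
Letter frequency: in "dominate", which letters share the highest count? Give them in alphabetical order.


Word: "dominate"
Letter counts:
  'a': 1
  'd': 1
  'e': 1
  'i': 1
  'm': 1
  'n': 1
  'o': 1
  't': 1
Maximum count = 1
Most frequent = 'a', 'd', 'e', 'i', 'm', 'n', 'o', 't' (1 time each)


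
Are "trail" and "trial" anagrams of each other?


Word 1: "trail" → sorted: ailrt
Word 2: "trial" → sorted: ailrt
Same letters? ailrt == ailrt
Anagram = Yes


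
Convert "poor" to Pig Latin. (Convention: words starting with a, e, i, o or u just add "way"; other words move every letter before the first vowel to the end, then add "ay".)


Word: "poor"
Starts with consonant(s) → move to end, add 'ay'
Consonant cluster: "p"
Pig Latin = "oorpay"


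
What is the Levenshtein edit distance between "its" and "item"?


Word 1: "its" (length 3)
Word 2: "item" (length 4)
One optimal edit sequence (insert/delete/substitute each cost 1):
  1. keep 'i'
  2. keep 't'
  3. insert 'e'  (+1)
  4. substitute 's' -> 'm'  (+1)
Total edit operations: 2
Edit distance = 2


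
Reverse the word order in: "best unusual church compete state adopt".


Original: "best unusual church compete state adopt"
Words (1..n): best | unusual | church | compete | state | adopt
Reversed (n..1): adopt | state | compete | church | unusual | best
Result = "adopt state compete church unusual best"


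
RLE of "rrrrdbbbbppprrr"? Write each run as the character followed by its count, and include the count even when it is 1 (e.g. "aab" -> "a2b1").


String: "rrrrdbbbbppprrr"
Scanning for consecutive runs:
  'r' x 4
  'd' x 1
  'b' x 4
  'p' x 3
  'r' x 3
RLE = "r4d1b4p3r3"


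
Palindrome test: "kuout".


Word: "kuout"
Reversed: "tuouk"
Forward == Backward? kuout != tuouk
Palindrome = No


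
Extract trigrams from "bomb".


Word: "bomb" (length 4)
Number of trigrams = 4 - 3 + 1 = 2
  Position 0: "bom"
  Position 1: "omb"
Trigrams = "bom", "omb"


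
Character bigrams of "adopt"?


Word: "adopt" (length 5)
Number of bigrams = 5 - 2 + 1 = 4
  Position 0: "ad"
  Position 1: "do"
  Position 2: "op"
  Position 3: "pt"
Bigrams = "ad", "do", "op", "pt"


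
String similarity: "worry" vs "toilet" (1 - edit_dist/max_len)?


Word 1: "worry" (length 5)
Word 2: "toilet" (length 6)
One optimal edit sequence:
  1. substitute 'w' -> 't'  (+1)
  2. keep 'o'
  3. insert 'i'  (+1)
  4. substitute 'r' -> 'l'  (+1)
  5. substitute 'r' -> 'e'  (+1)
  6. substitute 'y' -> 't'  (+1)
Edit distance = 5
Max length = max(5, 6) = 6
Similarity = 1 - 5/6
= 0.1667


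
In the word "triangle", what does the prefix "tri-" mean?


Prefix: tri-
Example: triangle = tri- + angle
Meaning = three


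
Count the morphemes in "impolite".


Word: "impolite"
Morphemes: im- + polite
Each morpheme carries meaning
= 2 morphemes


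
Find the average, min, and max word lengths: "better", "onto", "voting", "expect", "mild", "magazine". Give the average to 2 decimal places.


Lengths: "better"=6, "onto"=4, "voting"=6, "expect"=6, "mild"=4, "magazine"=8
Sum = 34, Count = 6
Average = 34/6 = 5.67
= avg=5.67, min=4, max=8


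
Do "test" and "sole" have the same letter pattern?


Pattern of "test": [0, 1, 2, 0]
Pattern of "sole": [0, 1, 2, 3]
Patterns do not match
Same pattern = No


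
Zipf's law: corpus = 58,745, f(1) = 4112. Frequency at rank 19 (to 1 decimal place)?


Zipf's law: f(r) = f(1) / r
f(1) = 4112
f(19) = 4112 / 19
= 216.4 occurrences


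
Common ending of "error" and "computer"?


Word 1: "error"
Word 2: "computer"
Comparing from end:
  Pos -1: 'r' == 'r'
  Pos -2: 'o' != 'e' (stop)
LCS = "r" (length 1)


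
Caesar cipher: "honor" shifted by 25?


Word: "honor"
Shift: 25
Each letter → (letter + shift) mod 26:
  'h' (7) + 25 = 6 → 'g'
  'o' (14) + 25 = 13 → 'n'
  'n' (13) + 25 = 12 → 'm'
  'o' (14) + 25 = 13 → 'n'
  'r' (17) + 25 = 16 → 'q'
Result = "gnmnq"


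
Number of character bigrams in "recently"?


Word: "recently" (length 8)
Number of 2-grams = length - 2 + 1 = 8 - 2 + 1
= 7


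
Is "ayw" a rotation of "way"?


Word: "way", Candidate: "ayw"
Method: check if candidate is substring of word+word
"wayway" contains "ayw"? Yes
Is rotation = Yes


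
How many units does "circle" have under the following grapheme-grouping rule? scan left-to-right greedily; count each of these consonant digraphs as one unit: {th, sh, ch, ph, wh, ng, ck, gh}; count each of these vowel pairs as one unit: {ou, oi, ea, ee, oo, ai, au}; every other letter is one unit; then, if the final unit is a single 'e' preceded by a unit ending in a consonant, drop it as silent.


Word: "circle" (6 letters)
Left-to-right scan:
  (1) 'c' (letter)
  (2) 'i' (letter)
  (3) 'r' (letter)
  (4) 'c' (letter)
  (5) 'l' (letter)
  (6) 'e' (letter)
Units from scan: 6
Final unit is 'e' after a consonant -> drop as silent (-1)
Sound units = 5 units


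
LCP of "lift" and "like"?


Word 1: "lift"
Word 2: "like"
Comparing from start:
  Pos 0: 'l' == 'l'
  Pos 1: 'i' == 'i'
  Pos 2: 'f' != 'k' (stop)
LCP = "li" (length 2)


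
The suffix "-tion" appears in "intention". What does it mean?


Suffix: -tion
As in: intention -> intend + -tion, with a spelling change
Meaning = act or process


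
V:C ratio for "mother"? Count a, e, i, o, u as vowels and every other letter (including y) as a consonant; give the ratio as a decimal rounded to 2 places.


Word: "mother"
Vowels (a,e,i,o,u): 2
Consonants: 4
Ratio = 2/4
= 0.50


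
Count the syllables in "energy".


Word: "energy"
Syllable breakdown: en · er · gy
Counting: 3 parts
= 3 syllables


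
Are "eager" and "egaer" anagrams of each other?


Word 1: "eager" → sorted: aeegr
Word 2: "egaer" → sorted: aeegr
Same letters? aeegr == aeegr
Anagram = Yes


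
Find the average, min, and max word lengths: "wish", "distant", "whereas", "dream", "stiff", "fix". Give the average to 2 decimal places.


Lengths: "wish"=4, "distant"=7, "whereas"=7, "dream"=5, "stiff"=5, "fix"=3
Sum = 31, Count = 6
Average = 31/6 = 5.17
= avg=5.17, min=3, max=7


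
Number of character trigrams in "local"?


Word: "local" (length 5)
Number of 3-grams = length - 3 + 1 = 5 - 3 + 1
= 3


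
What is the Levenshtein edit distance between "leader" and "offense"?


Word 1: "leader" (length 6)
Word 2: "offense" (length 7)
One optimal edit sequence (insert/delete/substitute each cost 1):
  1. insert 'o'  (+1)
  2. insert 'f'  (+1)
  3. substitute 'l' -> 'f'  (+1)
  4. keep 'e'
  5. substitute 'a' -> 'n'  (+1)
  6. substitute 'd' -> 's'  (+1)
  7. keep 'e'
  8. delete 'r'  (+1)
Total edit operations: 6
Edit distance = 6


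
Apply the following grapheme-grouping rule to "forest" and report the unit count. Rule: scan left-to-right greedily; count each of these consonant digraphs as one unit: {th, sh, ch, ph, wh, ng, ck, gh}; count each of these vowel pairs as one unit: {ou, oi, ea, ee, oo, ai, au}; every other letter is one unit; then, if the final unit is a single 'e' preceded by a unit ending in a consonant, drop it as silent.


Word: "forest" (6 letters)
Left-to-right scan:
  [1] 'f' (letter)
  [2] 'o' (letter)
  [3] 'r' (letter)
  [4] 'e' (letter)
  [5] 's' (letter)
  [6] 't' (letter)
Units from scan: 6
Sound units = 6 units


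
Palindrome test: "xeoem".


Word: "xeoem"
Reversed: "meoex"
Forward == Backward? xeoem != meoex
Palindrome = No


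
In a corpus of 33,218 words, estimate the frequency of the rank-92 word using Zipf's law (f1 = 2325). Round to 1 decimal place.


Zipf's law: f(r) = f(1) / r
f(1) = 2325
f(92) = 2325 / 92
= 25.3 occurrences


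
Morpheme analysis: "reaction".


Word: "reaction"
Morphemes: re- + act + -ion
Each morpheme carries meaning
= 3 morphemes


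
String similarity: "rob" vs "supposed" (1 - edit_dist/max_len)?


Word 1: "rob" (length 3)
Word 2: "supposed" (length 8)
One optimal edit sequence:
  1. insert 's'  (+1)
  2. insert 'u'  (+1)
  3. insert 'p'  (+1)
  4. substitute 'r' -> 'p'  (+1)
  5. keep 'o'
  6. insert 's'  (+1)
  7. insert 'e'  (+1)
  8. substitute 'b' -> 'd'  (+1)
Edit distance = 7
Max length = max(3, 8) = 8
Similarity = 1 - 7/8
= 0.1250


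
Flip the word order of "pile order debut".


Original: "pile order debut"
Words (1..n): pile | order | debut
Reversed (n..1): debut | order | pile
Result = "debut order pile"


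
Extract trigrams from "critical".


Word: "critical" (length 8)
Number of trigrams = 8 - 3 + 1 = 6
  Position 0: "cri"
  Position 1: "rit"
  Position 2: "iti"
  Position 3: "tic"
  Position 4: "ica"
  Position 5: "cal"
Trigrams = "cri", "rit", "iti", "tic", "ica", "cal"


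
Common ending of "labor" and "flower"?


Word 1: "labor"
Word 2: "flower"
Comparing from end:
  Pos -1: 'r' == 'r'
  Pos -2: 'o' != 'e' (stop)
LCS = "r" (length 1)


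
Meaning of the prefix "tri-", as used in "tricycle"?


Prefix: tri-
Example: tricycle = tri- + cycle
Meaning = three


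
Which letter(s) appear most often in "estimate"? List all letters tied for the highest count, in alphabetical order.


Word: "estimate"
Letter counts:
  'a': 1
  'e': 2
  'i': 1
  'm': 1
  's': 1
  't': 2
Maximum count = 2
Most frequent = 'e', 't' (2 times each)


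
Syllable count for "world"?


Word: "world"
Syllable breakdown: world
Counting: 1 part
= 1 syllable


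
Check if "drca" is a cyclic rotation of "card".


Word: "card", Candidate: "drca"
Method: check if candidate is substring of word+word
"cardcard" contains "drca"? No
Is rotation = No


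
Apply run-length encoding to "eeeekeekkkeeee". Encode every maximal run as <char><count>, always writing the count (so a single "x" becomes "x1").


String: "eeeekeekkkeeee"
Scanning for consecutive runs:
  'e' x 4
  'k' x 1
  'e' x 2
  'k' x 3
  'e' x 4
RLE = "e4k1e2k3e4"


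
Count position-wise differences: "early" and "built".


Comparing character by character (same length = 5):
  Pos 0: 'e' vs 'b' !=
  Pos 1: 'a' vs 'u' !=
  Pos 2: 'r' vs 'i' !=
  Pos 3: 'l' vs 'l' =
  Pos 4: 'y' vs 't' !=
Hamming distance = 4


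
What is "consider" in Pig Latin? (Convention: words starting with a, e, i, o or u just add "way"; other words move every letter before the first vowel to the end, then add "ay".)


Word: "consider"
Starts with consonant(s) → move to end, add 'ay'
Consonant cluster: "c"
Pig Latin = "onsidercay"


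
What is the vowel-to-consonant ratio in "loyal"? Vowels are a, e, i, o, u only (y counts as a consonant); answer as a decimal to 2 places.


Word: "loyal"
Vowels (a,e,i,o,u): 2
Consonants: 3
Ratio = 2/3
= 0.67


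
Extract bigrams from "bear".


Word: "bear" (length 4)
Number of bigrams = 4 - 2 + 1 = 3
  Position 0: "be"
  Position 1: "ea"
  Position 2: "ar"
Bigrams = "be", "ea", "ar"


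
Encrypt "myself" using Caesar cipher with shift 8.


Word: "myself"
Shift: 8
Each letter → (letter + shift) mod 26:
  'm' (12) + 8 = 20 → 'u'
  'y' (24) + 8 = 6 → 'g'
  's' (18) + 8 = 0 → 'a'
  'e' (4) + 8 = 12 → 'm'
  'l' (11) + 8 = 19 → 't'
  'f' (5) + 8 = 13 → 'n'
Result = "ugamtn"


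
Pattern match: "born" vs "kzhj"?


Pattern of "born": [0, 1, 2, 3]
Pattern of "kzhj": [0, 1, 2, 3]
Patterns match
Same pattern = Yes


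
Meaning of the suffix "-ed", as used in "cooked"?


Suffix: -ed
As in: cooked -> cook + -ed
Meaning = past tense


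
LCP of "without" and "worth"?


Word 1: "without"
Word 2: "worth"
Comparing from start:
  Pos 0: 'w' == 'w'
  Pos 1: 'i' != 'o' (stop)
LCP = "w" (length 1)


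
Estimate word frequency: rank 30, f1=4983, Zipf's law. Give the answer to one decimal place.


Zipf's law: f(r) = f(1) / r
f(1) = 4983
f(30) = 4983 / 30
= 166.1 occurrences


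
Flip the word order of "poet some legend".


Original: "poet some legend"
Words (1..n): poet | some | legend
Reversed (n..1): legend | some | poet
Result = "legend some poet"


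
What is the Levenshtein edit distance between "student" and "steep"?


Word 1: "student" (length 7)
Word 2: "steep" (length 5)
One optimal edit sequence (insert/delete/substitute each cost 1):
  1. keep 's'
  2. keep 't'
  3. delete 'u'  (+1)
  4. delete 'd'  (+1)
  5. keep 'e'
  6. substitute 'n' -> 'e'  (+1)
  7. substitute 't' -> 'p'  (+1)
Total edit operations: 4
Edit distance = 4


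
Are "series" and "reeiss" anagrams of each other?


Word 1: "series" → sorted: eeirss
Word 2: "reeiss" → sorted: eeirss
Same letters? eeirss == eeirss
Anagram = Yes


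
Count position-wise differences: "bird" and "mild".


Comparing character by character (same length = 4):
  Pos 0: 'b' vs 'm' !=
  Pos 1: 'i' vs 'i' =
  Pos 2: 'r' vs 'l' !=
  Pos 3: 'd' vs 'd' =
Hamming distance = 2


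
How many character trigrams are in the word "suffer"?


Word: "suffer" (length 6)
Number of 3-grams = length - 3 + 1 = 6 - 3 + 1
= 4


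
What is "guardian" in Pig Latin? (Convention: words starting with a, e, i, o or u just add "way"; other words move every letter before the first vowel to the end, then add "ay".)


Word: "guardian"
Starts with consonant(s) → move to end, add 'ay'
Consonant cluster: "g"
Pig Latin = "uardiangay"


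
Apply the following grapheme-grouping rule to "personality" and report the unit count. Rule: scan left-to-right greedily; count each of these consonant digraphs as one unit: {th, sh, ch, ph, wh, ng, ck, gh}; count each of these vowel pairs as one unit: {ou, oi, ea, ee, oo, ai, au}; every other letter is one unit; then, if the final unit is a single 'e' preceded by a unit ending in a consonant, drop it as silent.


Word: "personality" (11 letters)
Left-to-right scan:
  1. 'p' (letter)
  2. 'e' (letter)
  3. 'r' (letter)
  4. 's' (letter)
  5. 'o' (letter)
  6. 'n' (letter)
  7. 'a' (letter)
  8. 'l' (letter)
  9. 'i' (letter)
  10. 't' (letter)
  11. 'y' (letter)
Units from scan: 11
Sound units = 11 units


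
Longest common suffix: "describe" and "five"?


Word 1: "describe"
Word 2: "five"
Comparing from end:
  Pos -1: 'e' == 'e'
  Pos -2: 'b' != 'v' (stop)
LCS = "e" (length 1)


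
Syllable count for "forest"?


Word: "forest"
Syllable breakdown: for-est
Counting: 2 parts
= 2 syllables


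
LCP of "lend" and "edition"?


Word 1: "lend"
Word 2: "edition"
Comparing from start:
  Pos 0: 'l' != 'e' (stop)
LCP = "" (length 0)


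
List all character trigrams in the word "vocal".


Word: "vocal" (length 5)
Number of trigrams = 5 - 3 + 1 = 3
  Position 0: "voc"
  Position 1: "oca"
  Position 2: "cal"
Trigrams = "voc", "oca", "cal"


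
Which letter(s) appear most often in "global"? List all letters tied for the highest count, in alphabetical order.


Word: "global"
Letter counts:
  'a': 1
  'b': 1
  'g': 1
  'l': 2
  'o': 1
Maximum count = 2
Most frequent = 'l' (2 times each)


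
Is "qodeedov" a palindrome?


Word: "qodeedov"
Reversed: "vodeedoq"
Forward == Backward? qodeedov != vodeedoq
Palindrome = No


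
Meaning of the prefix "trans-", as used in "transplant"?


Prefix: trans-
Example: transplant = trans- + plant
Meaning = across


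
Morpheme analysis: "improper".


Word: "improper"
Morphemes: im- | proper
Each morpheme carries meaning
= 2 morphemes


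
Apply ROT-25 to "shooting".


Word: "shooting"
Shift: 25
Each letter → (letter + shift) mod 26:
  's' (18) + 25 = 17 → 'r'
  'h' (7) + 25 = 6 → 'g'
  'o' (14) + 25 = 13 → 'n'
  'o' (14) + 25 = 13 → 'n'
  't' (19) + 25 = 18 → 's'
  'i' (8) + 25 = 7 → 'h'
  'n' (13) + 25 = 12 → 'm'
  'g' (6) + 25 = 5 → 'f'
Result = "rgnnshmf"


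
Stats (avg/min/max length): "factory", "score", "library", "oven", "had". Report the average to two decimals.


Lengths: "factory"=7, "score"=5, "library"=7, "oven"=4, "had"=3
Sum = 26, Count = 5
Average = 26/5 = 5.20
= avg=5.20, min=3, max=7


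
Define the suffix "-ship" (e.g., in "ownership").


Suffix: -ship
As in: ownership -> owner + -ship
Meaning = state / position


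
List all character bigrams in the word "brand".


Word: "brand" (length 5)
Number of bigrams = 5 - 2 + 1 = 4
  Position 0: "br"
  Position 1: "ra"
  Position 2: "an"
  Position 3: "nd"
Bigrams = "br", "ra", "an", "nd"


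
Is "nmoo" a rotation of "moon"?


Word: "moon", Candidate: "nmoo"
Method: check if candidate is substring of word+word
"moonmoon" contains "nmoo"? Yes
Is rotation = Yes


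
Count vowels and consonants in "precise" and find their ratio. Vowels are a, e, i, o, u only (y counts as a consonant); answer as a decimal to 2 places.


Word: "precise"
Vowels (a,e,i,o,u): 3
Consonants: 4
Ratio = 3/4
= 0.75


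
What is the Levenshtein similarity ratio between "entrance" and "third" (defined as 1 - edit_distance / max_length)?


Word 1: "entrance" (length 8)
Word 2: "third" (length 5)
One optimal edit sequence:
  1. delete 'e'  (+1)
  2. delete 'n'  (+1)
  3. keep 't'
  4. delete 'r'  (+1)
  5. substitute 'a' -> 'h'  (+1)
  6. substitute 'n' -> 'i'  (+1)
  7. substitute 'c' -> 'r'  (+1)
  8. substitute 'e' -> 'd'  (+1)
Edit distance = 7
Max length = max(8, 5) = 8
Similarity = 1 - 7/8
= 0.1250


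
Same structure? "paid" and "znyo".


Pattern of "paid": [0, 1, 2, 3]
Pattern of "znyo": [0, 1, 2, 3]
Patterns match
Same pattern = Yes


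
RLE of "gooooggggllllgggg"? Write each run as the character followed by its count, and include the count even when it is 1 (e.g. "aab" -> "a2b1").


String: "gooooggggllllgggg"
Scanning for consecutive runs:
  'g' x 1
  'o' x 4
  'g' x 4
  'l' x 4
  'g' x 4
RLE = "g1o4g4l4g4"


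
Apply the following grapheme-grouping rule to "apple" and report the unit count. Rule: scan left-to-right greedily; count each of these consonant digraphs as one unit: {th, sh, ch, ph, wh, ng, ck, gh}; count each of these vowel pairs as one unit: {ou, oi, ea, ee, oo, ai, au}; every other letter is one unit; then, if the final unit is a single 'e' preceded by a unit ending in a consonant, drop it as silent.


Word: "apple" (5 letters)
Left-to-right scan:
  (1) 'a' (letter)
  (2) 'p' (letter)
  (3) 'p' (letter)
  (4) 'l' (letter)
  (5) 'e' (letter)
Units from scan: 5
Final unit is 'e' after a consonant -> drop as silent (-1)
Sound units = 4 units


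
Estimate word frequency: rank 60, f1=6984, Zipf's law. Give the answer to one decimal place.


Zipf's law: f(r) = f(1) / r
f(1) = 6984
f(60) = 6984 / 60
= 116.4 occurrences


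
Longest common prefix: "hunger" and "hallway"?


Word 1: "hunger"
Word 2: "hallway"
Comparing from start:
  Pos 0: 'h' == 'h'
  Pos 1: 'u' != 'a' (stop)
LCP = "h" (length 1)


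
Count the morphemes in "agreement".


Word: "agreement"
Morphemes: agree / -ment
Each morpheme carries meaning
= 2 morphemes


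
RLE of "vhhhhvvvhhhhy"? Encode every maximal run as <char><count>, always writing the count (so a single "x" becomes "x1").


String: "vhhhhvvvhhhhy"
Scanning for consecutive runs:
  'v' x 1
  'h' x 4
  'v' x 3
  'h' x 4
  'y' x 1
RLE = "v1h4v3h4y1"


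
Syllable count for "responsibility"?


Word: "responsibility"
Syllable breakdown: re | spon | si | bil | i | ty
Counting: 6 parts
= 6 syllables


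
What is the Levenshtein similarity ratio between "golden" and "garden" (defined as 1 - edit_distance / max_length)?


Word 1: "golden" (length 6)
Word 2: "garden" (length 6)
One optimal edit sequence:
  1. keep 'g'
  2. substitute 'o' -> 'a'  (+1)
  3. substitute 'l' -> 'r'  (+1)
  4. keep 'd'
  5. keep 'e'
  6. keep 'n'
Edit distance = 2
Max length = max(6, 6) = 6
Similarity = 1 - 2/6
= 0.6667


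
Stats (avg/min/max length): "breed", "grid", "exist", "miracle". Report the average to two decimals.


Lengths: "breed"=5, "grid"=4, "exist"=5, "miracle"=7
Sum = 21, Count = 4
Average = 21/4 = 5.25
= avg=5.25, min=4, max=7


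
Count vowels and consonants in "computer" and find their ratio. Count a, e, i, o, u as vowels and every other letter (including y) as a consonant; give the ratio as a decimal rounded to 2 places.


Word: "computer"
Vowels (a,e,i,o,u): 3
Consonants: 5
Ratio = 3/5
= 0.60
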